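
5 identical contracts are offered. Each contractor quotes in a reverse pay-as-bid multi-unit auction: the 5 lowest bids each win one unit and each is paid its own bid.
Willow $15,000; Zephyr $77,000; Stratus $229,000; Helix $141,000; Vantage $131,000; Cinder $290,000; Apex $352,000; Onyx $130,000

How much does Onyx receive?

Bids ranked low→high: 15,000 (Willow), 77,000 (Zephyr), 130,000 (Onyx), 131,000 (Vantage), 141,000 (Helix), 229,000 (Stratus), 290,000 (Cinder), …
Lowest 5: Willow, Zephyr, Onyx, Vantage, Helix.
Onyx wins → own bid $130,000.

Onyx is paid $130,000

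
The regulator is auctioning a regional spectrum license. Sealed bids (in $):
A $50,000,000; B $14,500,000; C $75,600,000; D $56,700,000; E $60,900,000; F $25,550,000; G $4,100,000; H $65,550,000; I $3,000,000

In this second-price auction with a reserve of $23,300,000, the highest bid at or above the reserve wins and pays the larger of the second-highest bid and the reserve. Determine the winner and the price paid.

Rule: the highest bid at or above the reserve wins and pays the larger of the second-highest bid and the reserve.
Bids ranked: 75,600,000 (C) > 65,550,000 (H) > 60,900,000 (E) > 56,700,000 (D) > 50,000,000 (A) > 25,550,000 (F) > …
C has the top bid at or above the reserve ($75,600,000).
Second-highest bid $65,550,000 exceeds the reserve $23,300,000 → payment $65,550,000.

C pays $65,550,000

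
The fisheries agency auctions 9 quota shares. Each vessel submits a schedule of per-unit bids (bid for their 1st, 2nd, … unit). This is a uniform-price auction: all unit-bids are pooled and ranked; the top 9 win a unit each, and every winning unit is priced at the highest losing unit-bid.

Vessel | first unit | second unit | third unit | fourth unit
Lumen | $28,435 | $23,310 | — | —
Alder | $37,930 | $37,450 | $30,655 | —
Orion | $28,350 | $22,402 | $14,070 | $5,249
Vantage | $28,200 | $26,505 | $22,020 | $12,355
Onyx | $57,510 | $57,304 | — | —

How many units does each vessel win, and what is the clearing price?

Alder 3, Lumen 1, Onyx 2, Orion 1, Vantage 2; clearing price $23,310

Merging the schedules and taking the best 9: 57,510 (Onyx-1), 57,304 (Onyx-2), 37,930 (Alder-1), 37,450 (Alder-2), 30,655 (Alder-3), 28,435 (Lumen-1), 28,350 (Orion-1), 28,200 (Vantage-1), 26,505 (Vantage-2)
Highest rejected unit-bid = $23,310.
Allocation: Alder 3, Lumen 1, Onyx 2, Orion 1, Vantage 2.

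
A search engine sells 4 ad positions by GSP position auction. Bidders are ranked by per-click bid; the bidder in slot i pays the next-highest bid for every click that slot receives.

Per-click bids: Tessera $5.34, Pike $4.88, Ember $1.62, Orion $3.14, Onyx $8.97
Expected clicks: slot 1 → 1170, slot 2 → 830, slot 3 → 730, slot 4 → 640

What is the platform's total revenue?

Total revenue: $13627.20

Per-click bids in order: $8.97 (Onyx) > $5.34 (Tessera) > $4.88 (Pike) > $3.14 (Orion) > $1.62 (Ember)
Slot 1: Onyx pays $5.34 × 1170 = $6247.80
Slot 2: Tessera pays $4.88 × 830 = $4050.40
Slot 3: Pike pays $3.14 × 730 = $2292.20
Slot 4: Orion pays $1.62 × 640 = $1036.80
Total = $13627.20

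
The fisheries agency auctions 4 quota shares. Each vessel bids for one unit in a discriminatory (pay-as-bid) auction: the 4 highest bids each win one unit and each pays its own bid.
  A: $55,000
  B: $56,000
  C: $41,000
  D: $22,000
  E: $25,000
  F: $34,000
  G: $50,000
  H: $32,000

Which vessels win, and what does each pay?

B $56,000, A $55,000, G $50,000, C $41,000

Sorting: 56,000 (B), 55,000 (A), 50,000 (G), 41,000 (C), 34,000 (F), 32,000 (H), …
Top 4: B, A, G, C.
Each winner pays its own bid: B $56,000, A $55,000, G $50,000, C $41,000.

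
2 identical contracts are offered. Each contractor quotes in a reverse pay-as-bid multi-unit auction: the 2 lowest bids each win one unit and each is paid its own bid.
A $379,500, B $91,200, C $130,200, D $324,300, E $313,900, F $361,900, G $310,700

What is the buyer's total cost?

Total cost: $221,400

Sorting: 91,200 (B), 130,200 (C), 310,700 (G), 313,900 (E), …
The 2 lowest are B, C.
Total cost = 91,200 + 130,200 = $221,400.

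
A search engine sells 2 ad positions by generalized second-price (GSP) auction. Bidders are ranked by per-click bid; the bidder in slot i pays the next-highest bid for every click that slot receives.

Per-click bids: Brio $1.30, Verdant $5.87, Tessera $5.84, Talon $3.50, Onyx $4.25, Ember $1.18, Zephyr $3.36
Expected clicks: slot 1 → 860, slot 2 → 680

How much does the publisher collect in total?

Total revenue: $7912.40

Per-click bids in order: $5.87 (Verdant) > $5.84 (Tessera) > $4.25 (Onyx) > …
Slot 1: Verdant pays $5.84 × 860 = $5022.40
Slot 2: Tessera pays $4.25 × 680 = $2890.00
Total = $7912.40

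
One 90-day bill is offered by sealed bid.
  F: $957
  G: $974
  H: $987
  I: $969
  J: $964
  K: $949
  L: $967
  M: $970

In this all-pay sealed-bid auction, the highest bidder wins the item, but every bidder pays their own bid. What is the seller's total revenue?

Total revenue: $7,737

Bids in order: 987 (H) > 974 (G) > 970 (M) > 969 (I) > 967 (L) > 964 (J) > …
Every bidder forfeits their bid regardless of winning.
Revenue = 957 + 974 + 987 + 969 + 964 + 949 + 967 + 970 = $7,737.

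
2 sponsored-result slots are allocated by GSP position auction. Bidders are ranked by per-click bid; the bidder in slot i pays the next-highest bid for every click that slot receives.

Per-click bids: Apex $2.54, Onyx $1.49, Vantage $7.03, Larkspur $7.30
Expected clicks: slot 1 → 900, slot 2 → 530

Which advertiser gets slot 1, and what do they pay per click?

Larkspur; $7.03 per click

Sorting advertisers: $7.30 (Larkspur) > $7.03 (Vantage) > $2.54 (Apex) > …
Slot 1 goes to the first-ranked bidder, Larkspur, who pays the next bid down: $7.03/click.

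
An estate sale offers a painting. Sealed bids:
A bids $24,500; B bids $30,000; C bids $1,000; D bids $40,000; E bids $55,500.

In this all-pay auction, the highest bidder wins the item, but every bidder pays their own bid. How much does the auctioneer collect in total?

Bids ranked: 55,500 (E) > 40,000 (D) > 30,000 (B) > 24,500 (A) > 1,000 (C)
E wins with the top bid; all bids are sunk regardless.
Every bidder forfeits their bid regardless of winning.
Revenue = 24,500 + 30,000 + 1,000 + 40,000 + 55,500 = $151,000.

Total revenue: $151,000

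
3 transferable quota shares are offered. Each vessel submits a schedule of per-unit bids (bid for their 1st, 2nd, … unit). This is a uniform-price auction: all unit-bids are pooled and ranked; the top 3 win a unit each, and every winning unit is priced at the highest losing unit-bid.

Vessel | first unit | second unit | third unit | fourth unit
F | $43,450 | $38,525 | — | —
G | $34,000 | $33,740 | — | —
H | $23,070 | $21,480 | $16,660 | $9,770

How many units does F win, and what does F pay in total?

Merging the schedules and taking the best 3: 43,450 (F-1), 38,525 (F-2), 34,000 (G-1)
Highest rejected unit-bid = $33,740.
F wins 2 unit(s) at $33,740 each.

F: 2 units, pays $67,480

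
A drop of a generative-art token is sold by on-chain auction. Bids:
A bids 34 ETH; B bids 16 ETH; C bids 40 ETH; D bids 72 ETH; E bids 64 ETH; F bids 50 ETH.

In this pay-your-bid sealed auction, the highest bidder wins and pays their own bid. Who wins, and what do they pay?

D pays 72 ETH

Bids ranked: 72 (D) > 64 (E) > 50 (F) > 40 (C) > 34 (A) > 16 (B)
First-price: D pays what they bid, 72 ETH.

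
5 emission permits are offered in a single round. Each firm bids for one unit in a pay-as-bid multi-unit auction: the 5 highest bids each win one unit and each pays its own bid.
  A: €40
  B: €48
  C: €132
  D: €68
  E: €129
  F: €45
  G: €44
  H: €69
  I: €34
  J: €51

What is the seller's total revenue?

Sorting: 132 (C), 129 (E), 69 (H), 68 (D), 51 (J), 48 (B), 45 (F), …
Winners (5 units): C, E, H, D, J.
Total revenue = 132 + 129 + 69 + 68 + 51 = €449.

Total revenue: €449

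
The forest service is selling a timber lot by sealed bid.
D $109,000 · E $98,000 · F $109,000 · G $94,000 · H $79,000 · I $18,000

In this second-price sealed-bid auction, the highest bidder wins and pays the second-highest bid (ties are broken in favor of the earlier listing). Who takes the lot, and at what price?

D pays $109,000

Bids ranked: 109,000 (D) > 109,000 (F) > 98,000 (E) > 94,000 (G) > 79,000 (H) > 18,000 (I)
D and F tie at $109,000; tie-break gives it to D.
D wins with the highest bid; price is set by the runner-up at $109,000.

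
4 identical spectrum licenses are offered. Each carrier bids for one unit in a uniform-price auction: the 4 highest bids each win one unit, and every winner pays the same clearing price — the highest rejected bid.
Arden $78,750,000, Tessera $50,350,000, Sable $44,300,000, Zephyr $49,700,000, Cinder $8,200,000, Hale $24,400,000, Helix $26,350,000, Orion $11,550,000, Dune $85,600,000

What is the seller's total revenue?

Total revenue: $177,200,000

Bids ranked high→low: 85,600,000 (Dune), 78,750,000 (Arden), 50,350,000 (Tessera), 49,700,000 (Zephyr), 44,300,000 (Sable), 26,350,000 (Helix), …
Winners (4 units): Dune, Arden, Tessera, Zephyr.
First losing bid is Sable's $44,300,000, which sets the uniform price.
Total revenue = 4 × $44,300,000 = $177,200,000.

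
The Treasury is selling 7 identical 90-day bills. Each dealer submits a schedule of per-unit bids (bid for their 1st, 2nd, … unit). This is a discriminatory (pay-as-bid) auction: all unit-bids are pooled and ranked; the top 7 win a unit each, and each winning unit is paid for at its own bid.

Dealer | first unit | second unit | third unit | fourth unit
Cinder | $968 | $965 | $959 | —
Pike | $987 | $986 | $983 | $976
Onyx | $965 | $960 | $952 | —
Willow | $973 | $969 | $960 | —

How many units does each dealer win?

Cinder 1, Pike 4, Willow 2

Merging the schedules and taking the best 7: 987 (Pike-1), 986 (Pike-2), 983 (Pike-3), 976 (Pike-4), 973 (Willow-1), 969 (Willow-2), 968 (Cinder-1)
Next rejected bid: $965 (not a price — pay-as-bid).
Allocation: Cinder 1, Pike 4, Willow 2.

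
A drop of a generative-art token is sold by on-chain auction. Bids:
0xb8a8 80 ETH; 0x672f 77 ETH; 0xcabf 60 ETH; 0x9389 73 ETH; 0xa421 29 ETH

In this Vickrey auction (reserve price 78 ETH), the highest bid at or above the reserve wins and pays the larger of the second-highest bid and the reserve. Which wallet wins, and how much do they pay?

0xb8a8 pays 78 ETH

Bids in order: 80 (0xb8a8) > 77 (0x672f) > 73 (0x9389) > 60 (0xcabf) > 29 (0xa421)
Highest eligible bid: 0xb8a8 at 80 ETH.
max(second-highest 77 ETH, reserve 78 ETH) = 78 ETH.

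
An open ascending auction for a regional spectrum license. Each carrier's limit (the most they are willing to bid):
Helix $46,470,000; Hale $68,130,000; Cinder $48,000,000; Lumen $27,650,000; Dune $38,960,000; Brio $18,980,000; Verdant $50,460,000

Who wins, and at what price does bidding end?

Rule: the price rises until one bidder remains; the winner pays the price at which the last rival dropped out.
Limits in order: 68,130,000 (Hale) > 50,460,000 (Verdant) > 48,000,000 (Cinder) > 46,470,000 (Helix) > 38,960,000 (Dune) > 27,650,000 (Lumen) > …
Once the price passes $50,460,000, only Hale is left; the hammer falls at Verdant's limit of $50,460,000.

Hale wins at $50,460,000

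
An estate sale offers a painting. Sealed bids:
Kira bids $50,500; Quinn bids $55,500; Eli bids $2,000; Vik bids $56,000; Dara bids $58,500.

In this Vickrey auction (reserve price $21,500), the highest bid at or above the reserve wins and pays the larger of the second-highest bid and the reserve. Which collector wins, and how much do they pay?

Bids in order: 58,500 (Dara) > 56,000 (Vik) > 55,500 (Quinn) > 50,500 (Kira) > 2,000 (Eli)
Dara has the top bid at or above the reserve ($58,500).
Second-highest bid $56,000 exceeds the reserve $21,500 → payment $56,000.

Dara pays $56,000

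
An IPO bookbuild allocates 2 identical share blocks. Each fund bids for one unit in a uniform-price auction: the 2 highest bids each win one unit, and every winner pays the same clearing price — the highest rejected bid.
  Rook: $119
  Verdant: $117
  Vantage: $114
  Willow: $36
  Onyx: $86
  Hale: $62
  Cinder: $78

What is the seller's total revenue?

Ordering the bids: 119 (Rook), 117 (Verdant), 114 (Vantage), 86 (Onyx), …
The 2 highest are Rook, Verdant.
First losing bid is Vantage's $114, which sets the uniform price.
Total revenue = 2 × $114 = $228.

Total revenue: $228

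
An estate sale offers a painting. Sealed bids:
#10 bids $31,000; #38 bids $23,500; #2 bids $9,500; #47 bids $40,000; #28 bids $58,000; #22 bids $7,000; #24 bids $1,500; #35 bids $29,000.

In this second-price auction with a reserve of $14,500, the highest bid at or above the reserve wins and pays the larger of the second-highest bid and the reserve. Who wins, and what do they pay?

Rule: the highest bid at or above the reserve wins and pays the larger of the second-highest bid and the reserve.
Bids in order: 58,000 (#28) > 40,000 (#47) > 31,000 (#10) > 29,000 (#35) > 23,500 (#38) > 9,500 (#2) > …
#28 has the top bid at or above the reserve ($58,000).
Second-highest bid $40,000 exceeds the reserve $14,500 → payment $40,000.

#28 pays $40,000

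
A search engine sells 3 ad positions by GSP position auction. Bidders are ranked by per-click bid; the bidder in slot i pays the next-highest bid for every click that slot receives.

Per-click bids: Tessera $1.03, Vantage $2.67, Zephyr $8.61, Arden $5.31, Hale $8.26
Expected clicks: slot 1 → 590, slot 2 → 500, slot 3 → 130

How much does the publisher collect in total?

Sorting advertisers: $8.61 (Zephyr) > $8.26 (Hale) > $5.31 (Arden) > $2.67 (Vantage) > …
Slot 1: Zephyr pays $8.26 × 590 = $4873.40
Slot 2: Hale pays $5.31 × 500 = $2655.00
Slot 3: Arden pays $2.67 × 130 = $347.10
Total = $7875.50

Total revenue: $7875.50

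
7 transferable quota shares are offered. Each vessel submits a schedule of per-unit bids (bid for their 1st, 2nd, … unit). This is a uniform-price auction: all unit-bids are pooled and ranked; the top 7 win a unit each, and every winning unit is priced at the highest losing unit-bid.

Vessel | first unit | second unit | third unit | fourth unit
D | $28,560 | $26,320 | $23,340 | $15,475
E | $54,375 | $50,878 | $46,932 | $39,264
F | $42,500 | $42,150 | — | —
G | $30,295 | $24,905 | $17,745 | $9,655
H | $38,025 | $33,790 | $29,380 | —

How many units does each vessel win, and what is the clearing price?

Merging the schedules and taking the best 7: 54,375 (E-1), 50,878 (E-2), 46,932 (E-3), 42,500 (F-1), 42,150 (F-2), 39,264 (E-4), 38,025 (H-1)
The (k+1)-th unit-bid is $33,790.
Allocation: E 4, F 2, H 1.

E 4, F 2, H 1; clearing price $33,790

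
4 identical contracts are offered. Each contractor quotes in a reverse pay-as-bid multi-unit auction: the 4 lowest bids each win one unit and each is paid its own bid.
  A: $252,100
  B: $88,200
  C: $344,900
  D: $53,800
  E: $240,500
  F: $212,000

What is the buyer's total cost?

Total cost: $594,500

Sorting: 53,800 (D), 88,200 (B), 212,000 (F), 240,500 (E), 252,100 (A), 344,900 (C)
The 4 lowest are D, B, F, E.
Total cost = 53,800 + 88,200 + 212,000 + 240,500 = $594,500.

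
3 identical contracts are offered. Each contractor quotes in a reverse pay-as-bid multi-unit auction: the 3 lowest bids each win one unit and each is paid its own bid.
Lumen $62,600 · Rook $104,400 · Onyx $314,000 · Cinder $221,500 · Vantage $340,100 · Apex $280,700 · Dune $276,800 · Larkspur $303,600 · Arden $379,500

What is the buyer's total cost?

Sorting: 62,600 (Lumen), 104,400 (Rook), 221,500 (Cinder), 276,800 (Dune), 280,700 (Apex), …
Winners (3 units): Lumen, Rook, Cinder.
Total cost = 62,600 + 104,400 + 221,500 = $388,500.

Total cost: $388,500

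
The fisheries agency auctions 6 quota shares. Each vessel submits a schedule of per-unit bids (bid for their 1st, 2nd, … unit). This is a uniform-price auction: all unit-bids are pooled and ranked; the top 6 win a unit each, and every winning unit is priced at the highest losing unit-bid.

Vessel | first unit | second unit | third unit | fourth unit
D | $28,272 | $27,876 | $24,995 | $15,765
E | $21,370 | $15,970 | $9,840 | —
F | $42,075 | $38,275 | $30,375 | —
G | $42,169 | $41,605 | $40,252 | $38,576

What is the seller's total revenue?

Pooled unit-bids ranked (top 6): 42,169 (G-1), 42,075 (F-1), 41,605 (G-2), 40,252 (G-3), 38,576 (G-4), 38,275 (F-2)
The (k+1)-th unit-bid is $30,375.
Allocation: F 2, G 4. Every unit priced at $30,375.
Revenue = 6 × 30,375 = $182,250.

Total revenue: $182,250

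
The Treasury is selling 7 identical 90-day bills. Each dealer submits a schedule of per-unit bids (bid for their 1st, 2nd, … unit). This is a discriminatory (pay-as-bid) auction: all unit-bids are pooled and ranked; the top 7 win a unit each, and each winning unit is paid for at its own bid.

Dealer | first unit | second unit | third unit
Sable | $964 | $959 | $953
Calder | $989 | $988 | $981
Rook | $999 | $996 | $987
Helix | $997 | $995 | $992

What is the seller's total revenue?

Total revenue: $6,956

Merging the schedules and taking the best 7: 999 (Rook-1), 997 (Helix-1), 996 (Rook-2), 995 (Helix-2), 992 (Helix-3), 989 (Calder-1), 988 (Calder-2)
Next rejected bid: $987 (not a price — pay-as-bid).
Each winning unit pays its own bid.
Revenue = 999 + 997 + 996 + 995 + 992 + 989 + 988 = $6,956.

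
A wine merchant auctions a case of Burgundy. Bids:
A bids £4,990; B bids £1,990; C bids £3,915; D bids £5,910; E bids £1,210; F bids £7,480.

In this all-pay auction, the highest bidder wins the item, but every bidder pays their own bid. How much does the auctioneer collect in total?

Rule: the highest bidder wins the item, but every bidder pays their own bid.
Bids ranked: 7,480 (F) > 5,910 (D) > 4,990 (A) > 3,915 (C) > 1,990 (B) > 1,210 (E)
F wins with the top bid; all bids are sunk regardless.
Every bidder forfeits their bid regardless of winning.
Revenue = 4,990 + 1,990 + 3,915 + 5,910 + 1,210 + 7,480 = £25,495.

Total revenue: £25,495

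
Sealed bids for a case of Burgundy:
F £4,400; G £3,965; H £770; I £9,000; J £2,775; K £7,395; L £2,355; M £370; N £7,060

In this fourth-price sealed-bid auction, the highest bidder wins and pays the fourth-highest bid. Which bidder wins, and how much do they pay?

Fourth-price sealed-bid auction: the highest bidder wins and pays the fourth-highest bid.
Sorting bids: 9,000 (I) > 7,395 (K) > 7,060 (N) > 4,400 (F) > 3,965 (G) > 2,775 (J) > …
I wins; payment is bid #4 in the ranking = £4,400.

I pays £4,400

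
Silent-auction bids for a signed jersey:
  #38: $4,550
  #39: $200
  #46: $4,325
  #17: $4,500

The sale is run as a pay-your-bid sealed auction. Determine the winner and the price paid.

#38 pays $4,550

Pay-your-bid sealed auction: the highest bidder wins and pays their own bid.
Bids ranked: 4,550 (#38) > 4,500 (#17) > 4,325 (#46) > 200 (#39)
First-price: #38 pays what they bid, $4,550.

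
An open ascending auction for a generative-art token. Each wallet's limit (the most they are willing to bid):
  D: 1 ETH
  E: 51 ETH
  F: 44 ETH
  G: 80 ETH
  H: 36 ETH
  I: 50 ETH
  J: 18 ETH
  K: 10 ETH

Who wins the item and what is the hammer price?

G wins at 51 ETH

Sorting limits: 80 (G) > 51 (E) > 50 (I) > 44 (F) > 36 (H) > 18 (J) > …
Bidding ends when E exits at 51 ETH; G takes it.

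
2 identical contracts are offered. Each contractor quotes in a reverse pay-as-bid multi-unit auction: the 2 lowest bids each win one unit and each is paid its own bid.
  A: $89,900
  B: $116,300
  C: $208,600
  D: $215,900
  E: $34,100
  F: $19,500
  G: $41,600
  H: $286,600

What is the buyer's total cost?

Bids ranked low→high: 19,500 (F), 34,100 (E), 41,600 (G), 89,900 (A), …
Lowest 2: F, E.
Total cost = 19,500 + 34,100 = $53,600.

Total cost: $53,600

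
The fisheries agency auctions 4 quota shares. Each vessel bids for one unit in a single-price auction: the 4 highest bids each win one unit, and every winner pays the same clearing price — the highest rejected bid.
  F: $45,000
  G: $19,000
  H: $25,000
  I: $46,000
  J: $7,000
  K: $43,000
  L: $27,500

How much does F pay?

Bids ranked high→low: 46,000 (I), 45,000 (F), 43,000 (K), 27,500 (L), 25,000 (H), 19,000 (G), …
The 4 highest are I, F, K, L.
Highest unsuccessful bid: $25,000 → clearing price.
F wins → pays $25,000.

F pays $25,000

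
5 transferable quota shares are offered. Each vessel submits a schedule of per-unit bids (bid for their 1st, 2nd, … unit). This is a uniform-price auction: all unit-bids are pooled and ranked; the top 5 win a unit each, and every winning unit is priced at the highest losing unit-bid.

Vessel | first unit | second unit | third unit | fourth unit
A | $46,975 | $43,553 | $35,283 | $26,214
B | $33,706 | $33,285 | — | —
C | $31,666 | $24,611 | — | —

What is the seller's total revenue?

Merging the schedules and taking the best 5: 46,975 (A-1), 43,553 (A-2), 35,283 (A-3), 33,706 (B-1), 33,285 (B-2)
The (k+1)-th unit-bid is $31,666.
Allocation: A 3, B 2. Every unit priced at $31,666.
Revenue = 5 × 31,666 = $158,330.

Total revenue: $158,330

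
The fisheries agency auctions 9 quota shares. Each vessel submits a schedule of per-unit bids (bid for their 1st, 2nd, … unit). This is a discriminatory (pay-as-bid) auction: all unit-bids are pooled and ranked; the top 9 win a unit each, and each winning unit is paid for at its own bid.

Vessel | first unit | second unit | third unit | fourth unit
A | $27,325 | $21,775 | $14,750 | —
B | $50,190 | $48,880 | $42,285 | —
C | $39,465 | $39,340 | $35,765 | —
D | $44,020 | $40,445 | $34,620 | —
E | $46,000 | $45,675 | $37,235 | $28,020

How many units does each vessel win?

Pooled unit-bids ranked (top 9): 50,190 (B-1), 48,880 (B-2), 46,000 (E-1), 45,675 (E-2), 44,020 (D-1), 42,285 (B-3), 40,445 (D-2), 39,465 (C-1), 39,340 (C-2)
Next rejected bid: $37,235 (not a price — pay-as-bid).
Allocation: B 3, C 2, D 2, E 2.

B 3, C 2, D 2, E 2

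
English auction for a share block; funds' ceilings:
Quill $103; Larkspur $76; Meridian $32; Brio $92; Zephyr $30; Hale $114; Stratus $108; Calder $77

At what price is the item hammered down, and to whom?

Limits ranked: 114 (Hale) > 108 (Stratus) > 103 (Quill) > 92 (Brio) > 77 (Calder) > 76 (Larkspur) > …
Once the price passes $108, only Hale is left; the hammer falls at Stratus's limit of $108.

Hale wins at $108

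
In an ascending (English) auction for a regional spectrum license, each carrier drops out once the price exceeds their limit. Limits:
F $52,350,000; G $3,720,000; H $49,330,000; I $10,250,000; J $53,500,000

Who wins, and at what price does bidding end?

Limits in order: 53,500,000 (J) > 52,350,000 (F) > 49,330,000 (H) > 10,250,000 (I) > 3,720,000 (G)
F is the last rival to drop out, at $52,350,000; J remains and wins at that price.

J wins at $52,350,000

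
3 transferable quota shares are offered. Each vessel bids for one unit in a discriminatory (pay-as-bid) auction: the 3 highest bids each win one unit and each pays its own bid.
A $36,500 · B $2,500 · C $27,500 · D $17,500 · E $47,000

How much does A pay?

A pays $36,500

Bids ranked high→low: 47,000 (E), 36,500 (A), 27,500 (C), 17,500 (D), 2,500 (B)
Winners (3 units): E, A, C.
A wins → own bid $36,500.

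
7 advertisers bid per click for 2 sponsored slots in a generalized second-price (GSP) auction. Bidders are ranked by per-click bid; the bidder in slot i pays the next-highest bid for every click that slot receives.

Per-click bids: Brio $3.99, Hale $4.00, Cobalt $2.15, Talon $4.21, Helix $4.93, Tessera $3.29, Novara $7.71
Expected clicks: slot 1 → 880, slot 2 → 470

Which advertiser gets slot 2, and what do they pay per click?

Helix; $4.21 per click

Per-click bids in order: $7.71 (Novara) > $4.93 (Helix) > $4.21 (Talon) > …
Slot 2 goes to the second-ranked bidder, Helix, who pays the next bid down: $4.21/click.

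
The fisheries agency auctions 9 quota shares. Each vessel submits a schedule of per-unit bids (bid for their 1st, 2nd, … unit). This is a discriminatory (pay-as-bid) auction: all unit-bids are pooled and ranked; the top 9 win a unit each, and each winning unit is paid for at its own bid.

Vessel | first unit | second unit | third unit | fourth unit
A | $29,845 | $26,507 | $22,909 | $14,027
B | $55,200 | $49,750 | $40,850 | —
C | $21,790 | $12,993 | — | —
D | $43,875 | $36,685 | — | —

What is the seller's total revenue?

Total revenue: $327,411

Pooled unit-bids ranked (top 9): 55,200 (B-1), 49,750 (B-2), 43,875 (D-1), 40,850 (B-3), 36,685 (D-2), 29,845 (A-1), 26,507 (A-2), 22,909 (A-3), 21,790 (C-1)
Next rejected bid: $14,027 (not a price — pay-as-bid).
Each winning unit pays its own bid.
Revenue = 55,200 + 49,750 + 43,875 + 40,850 + 36,685 + 29,845 + 26,507 + 22,909 + 21,790 = $327,411.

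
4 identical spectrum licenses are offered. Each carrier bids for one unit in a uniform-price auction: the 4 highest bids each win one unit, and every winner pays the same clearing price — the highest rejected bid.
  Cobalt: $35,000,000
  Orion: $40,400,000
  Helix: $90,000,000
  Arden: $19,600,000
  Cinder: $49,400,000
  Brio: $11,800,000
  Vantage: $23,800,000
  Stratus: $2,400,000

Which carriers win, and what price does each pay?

Helix, Cinder, Orion, Cobalt; each pays $23,800,000

Sorting: 90,000,000 (Helix), 49,400,000 (Cinder), 40,400,000 (Orion), 35,000,000 (Cobalt), 23,800,000 (Vantage), 19,600,000 (Arden), …
The 4 highest are Helix, Cinder, Orion, Cobalt.
Clearing price = highest rejected bid = $23,800,000.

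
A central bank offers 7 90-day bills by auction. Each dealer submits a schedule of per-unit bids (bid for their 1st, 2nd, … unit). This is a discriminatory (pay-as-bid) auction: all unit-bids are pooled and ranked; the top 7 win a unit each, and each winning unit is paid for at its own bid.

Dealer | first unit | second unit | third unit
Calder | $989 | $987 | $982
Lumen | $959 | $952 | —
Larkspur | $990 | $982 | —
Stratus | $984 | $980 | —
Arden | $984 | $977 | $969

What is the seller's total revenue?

All unit-bids, highest first — top 7: 990 (Larkspur-1), 989 (Calder-1), 987 (Calder-2), 984 (Stratus-1), 984 (Arden-1), 982 (Calder-3), 982 (Larkspur-2)
Next rejected bid: $980 (not a price — pay-as-bid).
Each winning unit pays its own bid.
Revenue = 990 + 989 + 987 + 984 + 984 + 982 + 982 = $6,898.

Total revenue: $6,898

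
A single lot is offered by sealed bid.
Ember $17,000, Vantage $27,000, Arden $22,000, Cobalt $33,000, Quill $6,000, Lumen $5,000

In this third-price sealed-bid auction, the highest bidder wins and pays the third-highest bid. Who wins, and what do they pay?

Bids in order: 33,000 (Cobalt) > 27,000 (Vantage) > 22,000 (Arden) > 17,000 (Ember) > 6,000 (Quill) > 5,000 (Lumen)
Cobalt is highest; pays the third-highest bid, $22,000.

Cobalt pays $22,000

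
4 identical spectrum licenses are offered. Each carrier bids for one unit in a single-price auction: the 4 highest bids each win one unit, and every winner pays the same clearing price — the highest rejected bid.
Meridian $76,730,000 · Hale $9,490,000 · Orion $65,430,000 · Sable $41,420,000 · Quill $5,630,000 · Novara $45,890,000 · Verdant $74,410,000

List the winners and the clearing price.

Meridian, Verdant, Orion, Novara; each pays $41,420,000

Sorting: 76,730,000 (Meridian), 74,410,000 (Verdant), 65,430,000 (Orion), 45,890,000 (Novara), 41,420,000 (Sable), 9,490,000 (Hale), …
Top 4: Meridian, Verdant, Orion, Novara.
Clearing price = highest rejected bid = $41,420,000.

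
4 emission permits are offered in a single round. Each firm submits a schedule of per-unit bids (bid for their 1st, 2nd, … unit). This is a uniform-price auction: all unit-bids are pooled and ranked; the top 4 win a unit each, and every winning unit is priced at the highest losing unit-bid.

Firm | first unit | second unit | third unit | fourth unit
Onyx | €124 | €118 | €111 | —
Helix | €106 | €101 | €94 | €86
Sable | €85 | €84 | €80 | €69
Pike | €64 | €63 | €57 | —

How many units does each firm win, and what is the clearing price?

Pooled unit-bids ranked (top 4): 124 (Onyx-1), 118 (Onyx-2), 111 (Onyx-3), 106 (Helix-1)
Highest rejected unit-bid = €101.
Allocation: Helix 1, Onyx 3.

Helix 1, Onyx 3; clearing price €101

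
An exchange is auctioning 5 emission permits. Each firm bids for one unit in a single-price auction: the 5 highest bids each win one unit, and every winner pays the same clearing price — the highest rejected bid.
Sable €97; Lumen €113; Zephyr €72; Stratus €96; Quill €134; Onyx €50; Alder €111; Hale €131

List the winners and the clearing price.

Quill, Hale, Lumen, Alder, Sable; each pays €96

Sorting: 134 (Quill), 131 (Hale), 113 (Lumen), 111 (Alder), 97 (Sable), 96 (Stratus), 72 (Zephyr), …
Winners (5 units): Quill, Hale, Lumen, Alder, Sable.
First losing bid is Stratus's €96, which sets the uniform price.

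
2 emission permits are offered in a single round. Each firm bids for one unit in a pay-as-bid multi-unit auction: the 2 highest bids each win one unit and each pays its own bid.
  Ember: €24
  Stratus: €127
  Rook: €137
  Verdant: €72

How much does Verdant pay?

Verdant pays €0

Sorting: 137 (Rook), 127 (Stratus), 72 (Verdant), 24 (Ember)
Winners (2 units): Rook, Stratus.
Verdant does not win → €0.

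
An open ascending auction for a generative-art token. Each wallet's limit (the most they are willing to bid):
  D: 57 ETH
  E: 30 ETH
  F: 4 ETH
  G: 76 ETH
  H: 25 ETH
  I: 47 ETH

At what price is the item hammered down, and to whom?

Rule: the price rises until one bidder remains; the winner pays the price at which the last rival dropped out.
Limits ranked: 76 (G) > 57 (D) > 47 (I) > 30 (E) > 25 (H) > 4 (F)
Once the price passes 57 ETH, only G is left; the hammer falls at D's limit of 57 ETH.

G wins at 57 ETH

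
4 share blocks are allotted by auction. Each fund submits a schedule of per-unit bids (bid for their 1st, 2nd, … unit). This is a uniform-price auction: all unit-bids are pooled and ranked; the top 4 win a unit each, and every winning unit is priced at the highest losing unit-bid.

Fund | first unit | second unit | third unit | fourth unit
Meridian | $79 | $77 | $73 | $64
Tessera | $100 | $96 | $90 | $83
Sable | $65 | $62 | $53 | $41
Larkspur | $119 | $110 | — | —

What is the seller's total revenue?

Total revenue: $360

Pooled unit-bids ranked (top 4): 119 (Larkspur-1), 110 (Larkspur-2), 100 (Tessera-1), 96 (Tessera-2)
First bid not allocated: $90.
Allocation: Larkspur 2, Tessera 2. Every unit priced at $90.
Revenue = 4 × 90 = $360.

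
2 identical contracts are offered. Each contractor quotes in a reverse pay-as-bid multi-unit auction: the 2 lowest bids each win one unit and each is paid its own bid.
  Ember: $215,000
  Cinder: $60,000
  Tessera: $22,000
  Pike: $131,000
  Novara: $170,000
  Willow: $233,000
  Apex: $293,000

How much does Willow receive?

Willow is paid $0

Sorting: 22,000 (Tessera), 60,000 (Cinder), 131,000 (Pike), 170,000 (Novara), …
Winners (2 units): Tessera, Cinder.
Willow does not win → $0.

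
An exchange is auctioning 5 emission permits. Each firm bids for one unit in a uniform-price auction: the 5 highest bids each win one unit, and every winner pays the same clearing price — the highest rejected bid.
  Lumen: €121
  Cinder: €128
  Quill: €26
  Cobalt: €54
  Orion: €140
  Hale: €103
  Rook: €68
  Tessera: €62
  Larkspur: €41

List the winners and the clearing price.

Bids ranked high→low: 140 (Orion), 128 (Cinder), 121 (Lumen), 103 (Hale), 68 (Rook), 62 (Tessera), 54 (Cobalt), …
The 5 highest are Orion, Cinder, Lumen, Hale, Rook.
Highest unsuccessful bid: €62 → clearing price.

Orion, Cinder, Lumen, Hale, Rook; each pays €62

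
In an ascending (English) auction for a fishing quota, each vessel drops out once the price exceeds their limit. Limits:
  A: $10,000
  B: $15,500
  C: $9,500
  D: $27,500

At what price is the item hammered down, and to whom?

Ascending (English) auction: the price rises until one bidder remains; the winner pays the price at which the last rival dropped out.
Limits ranked: 27,500 (D) > 15,500 (B) > 10,000 (A) > 9,500 (C)
Once the price passes $15,500, only D is left; the hammer falls at B's limit of $15,500.

D wins at $15,500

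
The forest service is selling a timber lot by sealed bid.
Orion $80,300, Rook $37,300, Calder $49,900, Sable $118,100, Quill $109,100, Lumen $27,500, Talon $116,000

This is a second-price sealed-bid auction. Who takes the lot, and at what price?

Sable pays $116,000

Bids ranked: 118,100 (Sable) > 116,000 (Talon) > 109,100 (Quill) > 80,300 (Orion) > 49,900 (Calder) > 37,300 (Rook) > …
Sable is highest; pays the second-highest bid, $116,000.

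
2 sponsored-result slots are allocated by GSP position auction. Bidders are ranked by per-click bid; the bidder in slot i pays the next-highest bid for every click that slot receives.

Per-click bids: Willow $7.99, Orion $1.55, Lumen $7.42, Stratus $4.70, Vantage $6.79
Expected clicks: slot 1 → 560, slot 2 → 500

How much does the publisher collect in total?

Sorting advertisers: $7.99 (Willow) > $7.42 (Lumen) > $6.79 (Vantage) > …
Slot 1: Willow pays $7.42 × 560 = $4155.20
Slot 2: Lumen pays $6.79 × 500 = $3395.00
Total = $7550.20

Total revenue: $7550.20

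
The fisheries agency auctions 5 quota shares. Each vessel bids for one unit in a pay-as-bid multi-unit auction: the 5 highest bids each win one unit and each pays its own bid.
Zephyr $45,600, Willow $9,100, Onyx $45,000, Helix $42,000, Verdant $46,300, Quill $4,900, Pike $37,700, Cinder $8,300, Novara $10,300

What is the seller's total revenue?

Total revenue: $216,600

Sorting: 46,300 (Verdant), 45,600 (Zephyr), 45,000 (Onyx), 42,000 (Helix), 37,700 (Pike), 10,300 (Novara), 9,100 (Willow), …
Winners (5 units): Verdant, Zephyr, Onyx, Helix, Pike.
Total revenue = 46,300 + 45,600 + 45,000 + 42,000 + 37,700 = $216,600.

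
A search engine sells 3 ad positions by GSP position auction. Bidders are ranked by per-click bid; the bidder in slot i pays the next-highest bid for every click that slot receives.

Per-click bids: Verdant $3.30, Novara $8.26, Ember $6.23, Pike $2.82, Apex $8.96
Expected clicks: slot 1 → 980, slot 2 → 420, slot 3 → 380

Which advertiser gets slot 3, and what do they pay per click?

Sorting advertisers: $8.96 (Apex) > $8.26 (Novara) > $6.23 (Ember) > $3.30 (Verdant) > …
Slot 3 goes to the third-ranked bidder, Ember, who pays the next bid down: $3.30/click.

Ember; $3.30 per click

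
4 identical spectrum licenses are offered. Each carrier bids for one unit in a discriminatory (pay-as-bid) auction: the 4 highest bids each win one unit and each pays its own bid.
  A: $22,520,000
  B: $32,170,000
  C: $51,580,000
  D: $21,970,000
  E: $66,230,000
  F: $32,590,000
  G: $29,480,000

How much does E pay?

E pays $66,230,000

Sorting: 66,230,000 (E), 51,580,000 (C), 32,590,000 (F), 32,170,000 (B), 29,480,000 (G), 22,520,000 (A), …
The 4 highest are E, C, F, B.
E wins → own bid $66,230,000.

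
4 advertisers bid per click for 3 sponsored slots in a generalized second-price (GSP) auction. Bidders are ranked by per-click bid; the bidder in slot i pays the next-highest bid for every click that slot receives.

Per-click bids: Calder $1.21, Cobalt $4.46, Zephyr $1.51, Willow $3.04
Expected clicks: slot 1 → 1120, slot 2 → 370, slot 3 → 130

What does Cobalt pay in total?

Per-click bids in order: $4.46 (Cobalt) > $3.04 (Willow) > $1.51 (Zephyr) > $1.21 (Calder)
Cobalt holds slot 1 → pays next bid $3.04 × 1120 clicks = $3404.80.

Cobalt pays $3404.80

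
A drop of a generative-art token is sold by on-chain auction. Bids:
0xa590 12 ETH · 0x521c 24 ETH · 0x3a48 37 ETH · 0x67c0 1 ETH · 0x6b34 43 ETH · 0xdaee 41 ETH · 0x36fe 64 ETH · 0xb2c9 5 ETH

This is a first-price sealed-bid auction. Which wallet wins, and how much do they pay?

Sorting bids: 64 (0x36fe) > 43 (0x6b34) > 41 (0xdaee) > 37 (0x3a48) > 24 (0x521c) > 12 (0xa590) > …
0x36fe is highest → pays own bid, 64 ETH.

0x36fe pays 64 ETH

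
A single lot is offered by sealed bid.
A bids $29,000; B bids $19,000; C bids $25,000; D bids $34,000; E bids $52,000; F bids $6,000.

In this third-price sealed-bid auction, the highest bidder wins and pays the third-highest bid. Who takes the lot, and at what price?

Bids ranked: 52,000 (E) > 34,000 (D) > 29,000 (A) > 25,000 (C) > 19,000 (B) > 6,000 (F)
E wins; payment is bid #3 in the ranking = $29,000.

E pays $29,000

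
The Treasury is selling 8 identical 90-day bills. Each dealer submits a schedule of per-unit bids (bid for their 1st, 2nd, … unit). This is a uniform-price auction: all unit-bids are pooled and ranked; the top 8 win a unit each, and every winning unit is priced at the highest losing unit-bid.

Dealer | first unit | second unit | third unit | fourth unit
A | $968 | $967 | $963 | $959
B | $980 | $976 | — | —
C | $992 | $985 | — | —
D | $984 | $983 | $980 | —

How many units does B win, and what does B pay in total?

Pooled unit-bids ranked (top 8): 992 (C-1), 985 (C-2), 984 (D-1), 983 (D-2), 980 (B-1), 980 (D-3), 976 (B-2), 968 (A-1)
Highest rejected unit-bid = $967.
B wins 2 unit(s) at $967 each.

B: 2 units, pays $1,934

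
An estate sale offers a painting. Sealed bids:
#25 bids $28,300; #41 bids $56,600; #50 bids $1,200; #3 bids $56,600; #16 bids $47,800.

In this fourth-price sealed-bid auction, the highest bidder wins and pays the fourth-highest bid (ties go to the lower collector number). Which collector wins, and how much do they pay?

Bids in order: 56,600 (#3) > 56,600 (#41) > 47,800 (#16) > 28,300 (#25) > 1,200 (#50)
#3 and #41 tie at $56,600; tie-break gives it to #3.
#3 wins; payment is bid #4 in the ranking = $28,300.

#3 pays $28,300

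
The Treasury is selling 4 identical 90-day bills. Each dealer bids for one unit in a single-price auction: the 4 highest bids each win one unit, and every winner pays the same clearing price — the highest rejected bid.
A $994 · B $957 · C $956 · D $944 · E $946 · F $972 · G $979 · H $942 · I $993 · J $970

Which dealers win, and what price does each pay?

Bids ranked high→low: 994 (A), 993 (I), 979 (G), 972 (F), 970 (J), 957 (B), …
Winners (4 units): A, I, G, F.
Highest unsuccessful bid: $970 → clearing price.

A, I, G, F; each pays $970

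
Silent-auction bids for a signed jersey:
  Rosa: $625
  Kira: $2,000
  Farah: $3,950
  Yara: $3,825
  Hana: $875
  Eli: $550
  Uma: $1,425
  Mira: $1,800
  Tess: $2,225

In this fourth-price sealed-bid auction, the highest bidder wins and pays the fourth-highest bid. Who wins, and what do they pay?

Farah pays $2,000

Sorting bids: 3,950 (Farah) > 3,825 (Yara) > 2,225 (Tess) > 2,000 (Kira) > 1,800 (Mira) > 1,425 (Uma) > …
Farah wins; payment is bid #4 in the ranking = $2,000.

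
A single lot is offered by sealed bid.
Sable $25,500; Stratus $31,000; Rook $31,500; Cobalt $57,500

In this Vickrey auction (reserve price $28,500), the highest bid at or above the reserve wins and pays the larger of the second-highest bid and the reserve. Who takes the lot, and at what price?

Cobalt pays $31,500

Bids in order: 57,500 (Cobalt) > 31,500 (Rook) > 31,000 (Stratus) > 25,500 (Sable)
Cobalt has the top bid at or above the reserve ($57,500).
Second-highest bid $31,500 exceeds the reserve $28,500 → payment $31,500.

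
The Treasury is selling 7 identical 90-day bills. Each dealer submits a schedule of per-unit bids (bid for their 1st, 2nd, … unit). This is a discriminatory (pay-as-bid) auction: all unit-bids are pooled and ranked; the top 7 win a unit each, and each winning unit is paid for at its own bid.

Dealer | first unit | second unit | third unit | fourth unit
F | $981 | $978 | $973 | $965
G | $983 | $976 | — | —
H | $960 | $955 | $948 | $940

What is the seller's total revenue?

Pooled unit-bids ranked (top 7): 983 (G-1), 981 (F-1), 978 (F-2), 976 (G-2), 973 (F-3), 965 (F-4), 960 (H-1)
Next rejected bid: $955 (not a price — pay-as-bid).
Each winning unit pays its own bid.
Revenue = 983 + 981 + 978 + 976 + 973 + 965 + 960 = $6,816.

Total revenue: $6,816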